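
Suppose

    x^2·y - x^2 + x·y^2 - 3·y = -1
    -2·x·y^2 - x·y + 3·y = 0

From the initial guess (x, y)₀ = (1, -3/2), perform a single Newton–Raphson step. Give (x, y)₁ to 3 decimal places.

At (1, -3/2): F = (5.250, -7.500).
Jacobian J = [[2·x·y - 2·x + y^2, x^2 + 2·x·y - 3], [-2·y^2 - y, -4·x·y - x + 3]].
At the point, J = [[-2.750, -5.000], [-3.000, 8.000]] (det J = -37.000).
Solving J·Δ = −F gives Δ = (0.122, 0.983).
Then the next iterate is (x, y)₁ = (1.122, -0.517).

(1.122, -0.517)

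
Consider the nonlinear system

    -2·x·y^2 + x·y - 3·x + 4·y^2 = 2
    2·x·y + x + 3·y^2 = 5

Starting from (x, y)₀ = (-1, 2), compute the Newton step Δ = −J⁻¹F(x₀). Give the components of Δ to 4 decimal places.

At (-1, 2): F = (23.0000, 2.0000).
Jacobian J = [[-2·y^2 + y - 3, -4·x·y + x + 8·y], [2·y + 1, 2·x + 6·y]].
At the point, J = [[-9.0000, 23.0000], [5.0000, 10.0000]] (det J = -205.0000).
Solving J·Δ = −F gives Δ = (0.8976, -0.6488).

(0.8976, -0.6488)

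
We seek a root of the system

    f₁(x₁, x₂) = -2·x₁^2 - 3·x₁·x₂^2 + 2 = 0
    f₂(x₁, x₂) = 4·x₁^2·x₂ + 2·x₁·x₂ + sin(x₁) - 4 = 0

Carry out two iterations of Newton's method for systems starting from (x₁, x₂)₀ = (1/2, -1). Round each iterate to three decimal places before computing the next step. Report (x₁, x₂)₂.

At (1/2, -1): F = (0.000, -5.52057).
Jacobian J = [[-4·x₁ - 3·x₂^2, -6·x₁·x₂], [8·x₁·x₂ + 2·x₂ + cos(x₁), 4·x₁^2 + 2·x₁]].
At the point, J = [[-5.000, 3.000], [-5.12242, 2.000]] (det J = 5.36725).
Solving J·Δ = −F gives Δ = (-3.086, -5.143).
Then the next iterate is (x₁, x₂)₁ = (-2.586, -6.143).
Round to (-2.586, -6.143) and repeat: F = (281.38458, -137.07855), J = [[-102.86535, -95.31479], [113.95080, 21.57758]].
Δ = (0.809, 2.079), so (x₁, x₂)₂ = (-1.777, -4.064).

(-1.777, -4.064)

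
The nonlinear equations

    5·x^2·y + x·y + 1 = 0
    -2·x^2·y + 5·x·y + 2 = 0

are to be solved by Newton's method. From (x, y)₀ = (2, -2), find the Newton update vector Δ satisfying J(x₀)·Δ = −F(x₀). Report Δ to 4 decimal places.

At (2, -2): F = (-43.0000, -2.0000).
Jacobian J = [[10·x·y + y, 5·x^2 + x], [-4·x·y + 5·y, -2·x^2 + 5·x]].
At the point, J = [[-42.0000, 22.0000], [6.0000, 2.0000]] (det J = -216.0000).
Solving J·Δ = −F gives Δ = (-0.1944, 1.5833).

(-0.1944, 1.5833)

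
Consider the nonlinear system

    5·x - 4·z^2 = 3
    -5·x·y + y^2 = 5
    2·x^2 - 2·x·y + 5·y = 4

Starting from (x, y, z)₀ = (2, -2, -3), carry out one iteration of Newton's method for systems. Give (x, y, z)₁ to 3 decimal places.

At (2, -2, -3): F = (-29.000, 19.000, 2.000).
Jacobian J = [[5, 0, -8·z], [-5·y, -5·x + 2·y, 0], [4·x - 2·y, -2·x + 5, 0]].
At the point, J = [[5.000, 0.000, 24.000], [10.000, -14.000, 0.000], [12.000, 1.000, 0.000]] (det J = 4272.000).
Solving J·Δ = −F gives Δ = (-0.264, 1.169, 1.263).
Then the next iterate is (x, y, z)₁ = (1.736, -0.831, -1.737).

(1.736, -0.831, -1.737)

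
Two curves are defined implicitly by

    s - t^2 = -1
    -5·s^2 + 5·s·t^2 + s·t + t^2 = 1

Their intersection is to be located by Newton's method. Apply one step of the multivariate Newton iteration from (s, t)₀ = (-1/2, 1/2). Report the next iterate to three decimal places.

At (-1/2, 1/2): F = (0.250, -2.875).
Jacobian J = [[1, -2·t], [-10·s + 5·t^2 + t, 10·s·t + s + 2·t]].
At the point, J = [[1.000, -1.000], [6.750, -2.000]] (det J = 4.750).
Solving J·Δ = −F gives Δ = (0.711, 0.961).
Then the next iterate is (s, t)₁ = (0.211, 1.461).

(0.211, 1.461)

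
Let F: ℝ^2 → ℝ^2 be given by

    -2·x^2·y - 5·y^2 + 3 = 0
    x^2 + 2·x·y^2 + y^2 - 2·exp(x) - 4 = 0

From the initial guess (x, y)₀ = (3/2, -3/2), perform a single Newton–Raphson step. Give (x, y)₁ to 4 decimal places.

(1.8885, -1.6902)

At (3/2, -3/2): F = (-1.5000, -1.713378).
Jacobian J = [[-4·x·y, -2·x^2 - 10·y], [2·x + 2·y^2 - 2·exp(x), 4·x·y + 2·y]].
At the point, J = [[9.0000, 10.5000], [-1.463378, -12.0000]] (det J = -92.634530).
Solving J·Δ = −F gives Δ = (0.3885, -0.1902).
Then the next iterate is (x, y)₁ = (1.8885, -1.6902).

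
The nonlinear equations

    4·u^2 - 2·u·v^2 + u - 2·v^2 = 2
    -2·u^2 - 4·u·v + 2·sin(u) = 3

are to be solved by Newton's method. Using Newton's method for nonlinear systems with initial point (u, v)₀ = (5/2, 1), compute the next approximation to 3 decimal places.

(1.214, 0.576)

At (5/2, 1): F = (18.500, -24.30306).
Jacobian J = [[8·u - 2·v^2 + 1, -4·u·v - 4·v], [-4·u - 4·v + 2·cos(u), -4·u]].
At the point, J = [[19.000, -14.000], [-15.60229, -10.000]] (det J = -408.43202).
Solving J·Δ = −F gives Δ = (-1.286, -0.424).
Then the next iterate is (u, v)₁ = (1.214, 0.576).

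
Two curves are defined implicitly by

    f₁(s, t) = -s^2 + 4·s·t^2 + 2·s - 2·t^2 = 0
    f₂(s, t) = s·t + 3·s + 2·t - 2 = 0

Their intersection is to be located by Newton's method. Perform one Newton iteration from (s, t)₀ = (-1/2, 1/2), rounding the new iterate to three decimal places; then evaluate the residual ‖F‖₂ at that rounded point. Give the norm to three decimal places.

At (-1/2, 1/2): F = (-2.250, -2.750).
Jacobian J = [[-2·s + 4·t^2 + 2, 8·s·t - 4·t], [t + 3, s + 2]].
At the point, J = [[4.000, -4.000], [3.500, 1.500]] (det J = 20.000).
Solving J·Δ = −F gives Δ = (0.719, 0.156).
Then the next iterate is (s, t)₁ = (0.219, 0.656).
Re-evaluating at (0.219, 0.656): F = (-0.09366, 0.11266), so ‖F‖₂ = 0.147.

0.147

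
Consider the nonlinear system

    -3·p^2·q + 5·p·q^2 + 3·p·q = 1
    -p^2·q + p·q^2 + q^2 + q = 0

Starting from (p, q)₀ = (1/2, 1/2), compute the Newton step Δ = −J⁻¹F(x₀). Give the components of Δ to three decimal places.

At (1/2, 1/2): F = (0.000, 0.750).
Jacobian J = [[-6·p·q + 5·q^2 + 3·q, -3·p^2 + 10·p·q + 3·p], [-2·p·q + q^2, -p^2 + 2·p·q + 2·q + 1]].
At the point, J = [[1.250, 3.250], [-0.250, 2.250]] (det J = 3.625).
Solving J·Δ = −F gives Δ = (0.672, -0.259).

(0.672, -0.259)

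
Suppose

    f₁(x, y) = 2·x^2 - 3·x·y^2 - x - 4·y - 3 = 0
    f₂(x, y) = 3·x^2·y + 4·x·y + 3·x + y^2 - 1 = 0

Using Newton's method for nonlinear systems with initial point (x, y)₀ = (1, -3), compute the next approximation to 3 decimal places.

At (1, -3): F = (-17.000, -10.000).
Jacobian J = [[4·x - 3·y^2 - 1, -6·x·y - 4], [6·x·y + 4·y + 3, 3·x^2 + 4·x + 2·y]].
At the point, J = [[-24.000, 14.000], [-27.000, 1.000]] (det J = 354.000).
Solving J·Δ = −F gives Δ = (-0.347, 0.619).
Then the next iterate is (x, y)₁ = (0.653, -2.381).

(0.653, -2.381)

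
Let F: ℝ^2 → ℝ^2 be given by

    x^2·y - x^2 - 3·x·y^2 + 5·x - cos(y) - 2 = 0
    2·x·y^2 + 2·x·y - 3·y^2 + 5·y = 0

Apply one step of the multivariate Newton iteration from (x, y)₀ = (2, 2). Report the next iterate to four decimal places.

(0.5827, 1.6159)

At (2, 2): F = (-11.583853, 22.0000).
Jacobian J = [[2·x·y - 2·x - 3·y^2 + 5, x^2 - 6·x·y + sin(y)], [2·y^2 + 2·y, 4·x·y + 2·x - 6·y + 5]].
At the point, J = [[-3.0000, -19.090703], [12.0000, 13.0000]] (det J = 190.088431).
Solving J·Δ = −F gives Δ = (-1.4173, -0.3841).
Then the next iterate is (x, y)₁ = (0.5827, 1.6159).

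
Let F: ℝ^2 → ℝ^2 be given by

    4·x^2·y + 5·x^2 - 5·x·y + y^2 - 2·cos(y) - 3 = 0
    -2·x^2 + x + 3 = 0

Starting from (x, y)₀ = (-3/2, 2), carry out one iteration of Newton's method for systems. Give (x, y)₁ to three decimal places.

(-1.071, 0.876)

At (-3/2, 2): F = (46.08229, -3.000).
Jacobian J = [[8·x·y + 10·x - 5·y, 4·x^2 - 5·x + 2·y + 2·sin(y)], [-4·x + 1, 0]].
At the point, J = [[-49.000, 22.31859], [7.000, 0.000]] (det J = -156.23016).
Solving J·Δ = −F gives Δ = (0.429, -1.124).
Then the next iterate is (x, y)₁ = (-1.071, 0.876).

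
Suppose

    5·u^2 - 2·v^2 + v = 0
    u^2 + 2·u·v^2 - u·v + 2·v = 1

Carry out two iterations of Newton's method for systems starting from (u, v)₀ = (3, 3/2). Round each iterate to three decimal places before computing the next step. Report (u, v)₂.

(0.782, 0.784)

At (3, 3/2): F = (42.000, 20.000).
Jacobian J = [[10·u, -4·v + 1], [2·u + 2·v^2 - v, 4·u·v - u + 2]].
At the point, J = [[30.000, -5.000], [9.000, 17.000]] (det J = 555.000).
Solving J·Δ = −F gives Δ = (-1.467, -0.400).
Then the next iterate is (u, v)₁ = (1.533, 1.100).
Round to (1.533, 1.100) and repeat: F = (10.43044, 5.57365), J = [[15.330, -3.400], [4.386, 7.21220]].
Δ = (-0.751, -0.316), so (u, v)₂ = (0.782, 0.784).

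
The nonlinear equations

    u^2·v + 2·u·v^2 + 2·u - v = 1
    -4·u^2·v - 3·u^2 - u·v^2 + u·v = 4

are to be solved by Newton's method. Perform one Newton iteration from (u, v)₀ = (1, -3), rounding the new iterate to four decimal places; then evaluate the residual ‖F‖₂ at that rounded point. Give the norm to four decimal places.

At (1, -3): F = (19.0000, -7.0000).
Jacobian J = [[2·u·v + 2·v^2 + 2, u^2 + 4·u·v - 1], [-8·u·v - 6·u - v^2 + v, -4·u^2 - 2·u·v + u]].
At the point, J = [[14.0000, -12.0000], [6.0000, 3.0000]] (det J = 114.0000).
Solving J·Δ = −F gives Δ = (0.2368, 1.8596).
Then the next iterate is (u, v)₁ = (1.2368, -1.1404).
Re-evaluating at (1.2368, -1.1404): F = (4.086506, -4.630181), so ‖F‖₂ = 6.1756.

6.1756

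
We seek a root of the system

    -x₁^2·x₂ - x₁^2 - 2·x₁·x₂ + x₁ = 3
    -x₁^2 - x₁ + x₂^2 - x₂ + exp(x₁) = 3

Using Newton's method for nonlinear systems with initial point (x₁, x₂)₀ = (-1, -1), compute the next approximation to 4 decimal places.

At (-1, -1): F = (-6.0000, -0.632121).
Jacobian J = [[-2·x₁·x₂ - 2·x₁ - 2·x₂ + 1, -x₁^2 - 2·x₁], [-2·x₁ + exp(x₁) - 1, 2·x₂ - 1]].
At the point, J = [[3.0000, 1.0000], [1.367879, -3.0000]] (det J = -10.367879).
Solving J·Δ = −F gives Δ = (1.7971, 0.6087).
Then the next iterate is (x₁, x₂)₁ = (0.7971, -0.3913).

(0.7971, -0.3913)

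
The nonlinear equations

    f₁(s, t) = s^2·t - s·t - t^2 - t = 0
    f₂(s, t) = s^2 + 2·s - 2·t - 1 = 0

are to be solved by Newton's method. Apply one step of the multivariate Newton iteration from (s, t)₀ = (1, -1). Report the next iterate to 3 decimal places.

(-1.000, -3.000)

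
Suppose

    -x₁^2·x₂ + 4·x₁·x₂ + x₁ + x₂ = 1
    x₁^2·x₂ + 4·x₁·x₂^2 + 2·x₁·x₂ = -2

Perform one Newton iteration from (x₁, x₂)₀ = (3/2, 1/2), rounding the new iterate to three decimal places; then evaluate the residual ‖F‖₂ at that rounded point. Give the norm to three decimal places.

780.238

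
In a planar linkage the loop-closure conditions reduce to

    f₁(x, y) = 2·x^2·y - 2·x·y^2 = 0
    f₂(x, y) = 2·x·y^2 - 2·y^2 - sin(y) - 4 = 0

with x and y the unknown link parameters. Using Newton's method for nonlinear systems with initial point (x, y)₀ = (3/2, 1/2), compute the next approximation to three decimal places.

(16.204, -25.006)

At (3/2, 1/2): F = (1.500, -4.22943).
Jacobian J = [[4·x·y - 2·y^2, 2·x^2 - 4·x·y], [2·y^2, 4·x·y - 4·y - cos(y)]].
At the point, J = [[2.500, 1.500], [0.500, 0.12242]] (det J = -0.44396).
Solving J·Δ = −F gives Δ = (14.704, -25.506).
Then the next iterate is (x, y)₁ = (16.204, -25.006).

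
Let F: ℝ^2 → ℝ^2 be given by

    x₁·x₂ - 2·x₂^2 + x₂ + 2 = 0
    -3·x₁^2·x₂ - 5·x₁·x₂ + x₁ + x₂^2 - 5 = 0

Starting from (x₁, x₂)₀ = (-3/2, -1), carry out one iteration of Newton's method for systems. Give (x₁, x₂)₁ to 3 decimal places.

At (-3/2, -1): F = (0.500, -6.250).
Jacobian J = [[x₂, x₁ - 4·x₂ + 1], [-6·x₁·x₂ - 5·x₂ + 1, -3·x₁^2 - 5·x₁ + 2·x₂]].
At the point, J = [[-1.000, 3.500], [-3.000, -1.250]] (det J = 11.750).
Solving J·Δ = −F gives Δ = (-1.809, -0.660).
Then the next iterate is (x₁, x₂)₁ = (-3.309, -1.660).

(-3.309, -1.660)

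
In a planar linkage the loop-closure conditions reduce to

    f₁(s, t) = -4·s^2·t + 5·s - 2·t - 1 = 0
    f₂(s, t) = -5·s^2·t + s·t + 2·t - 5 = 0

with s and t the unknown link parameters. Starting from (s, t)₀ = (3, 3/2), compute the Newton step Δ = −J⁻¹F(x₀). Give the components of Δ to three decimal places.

(-1.816, 0.350)

At (3, 3/2): F = (-43.000, -65.000).
Jacobian J = [[-8·s·t + 5, -4·s^2 - 2], [-10·s·t + t, -5·s^2 + s + 2]].
At the point, J = [[-31.000, -38.000], [-43.500, -40.000]] (det J = -413.000).
Solving J·Δ = −F gives Δ = (-1.816, 0.350).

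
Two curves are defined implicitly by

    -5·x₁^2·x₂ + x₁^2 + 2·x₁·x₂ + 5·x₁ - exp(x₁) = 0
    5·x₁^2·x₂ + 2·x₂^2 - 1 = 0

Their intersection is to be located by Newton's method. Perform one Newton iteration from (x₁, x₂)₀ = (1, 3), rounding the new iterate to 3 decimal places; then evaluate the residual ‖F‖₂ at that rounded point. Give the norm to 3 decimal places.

At (1, 3): F = (-5.71828, 32.000).
Jacobian J = [[-10·x₁·x₂ + 2·x₁ + 2·x₂ - exp(x₁) + 5, -5·x₁^2 + 2·x₁], [10·x₁·x₂, 5·x₁^2 + 4·x₂]].
At the point, J = [[-19.71828, -3.000], [30.000, 17.000]] (det J = -245.21079).
Solving J·Δ = −F gives Δ = (-0.005, -1.874).
Then the next iterate is (x₁, x₂)₁ = (0.995, 1.126).
Re-evaluating at (0.995, 1.126): F = (-0.07280, 7.10959), so ‖F‖₂ = 7.110.

7.110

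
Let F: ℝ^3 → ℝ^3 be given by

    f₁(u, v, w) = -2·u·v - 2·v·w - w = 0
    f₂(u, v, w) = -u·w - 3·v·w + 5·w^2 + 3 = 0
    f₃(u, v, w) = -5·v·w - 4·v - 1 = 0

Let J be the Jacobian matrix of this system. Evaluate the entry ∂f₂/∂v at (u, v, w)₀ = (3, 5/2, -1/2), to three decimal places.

1.500

∂f₂/∂v = -3·w.
At (3, 5/2, -1/2) this is 1.500.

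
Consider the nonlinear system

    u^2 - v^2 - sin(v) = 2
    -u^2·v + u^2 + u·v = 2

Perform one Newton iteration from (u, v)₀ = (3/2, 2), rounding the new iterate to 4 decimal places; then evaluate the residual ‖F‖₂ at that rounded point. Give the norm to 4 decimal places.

At (3/2, 2): F = (-4.659297, -1.2500).
Jacobian J = [[2·u, -2·v - cos(v)], [-2·u·v + 2·u + v, -u^2 + u]].
At the point, J = [[3.0000, -3.583853], [-1.0000, -0.7500]] (det J = -5.833853).
Solving J·Δ = −F gives Δ = (-0.1689, -1.4415).
Then the next iterate is (u, v)₁ = (1.3311, 0.5585).
Re-evaluating at (1.3311, 0.5585): F = (-1.070010, -0.474319), so ‖F‖₂ = 1.1704.

1.1704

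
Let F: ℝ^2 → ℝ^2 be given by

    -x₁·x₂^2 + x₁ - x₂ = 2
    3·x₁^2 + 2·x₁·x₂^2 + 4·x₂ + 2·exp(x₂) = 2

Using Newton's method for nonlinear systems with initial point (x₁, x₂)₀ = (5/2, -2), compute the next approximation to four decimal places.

(1.6038, -1.4654)

At (5/2, -2): F = (-7.5000, 29.020671).
Jacobian J = [[-x₂^2 + 1, -2·x₁·x₂ - 1], [6·x₁ + 2·x₂^2, 4·x₁·x₂ + 2·exp(x₂) + 4]].
At the point, J = [[-3.0000, 9.0000], [23.0000, -15.729329]] (det J = -159.812012).
Solving J·Δ = −F gives Δ = (-0.8962, 0.5346).
Then the next iterate is (x₁, x₂)₁ = (1.6038, -1.4654).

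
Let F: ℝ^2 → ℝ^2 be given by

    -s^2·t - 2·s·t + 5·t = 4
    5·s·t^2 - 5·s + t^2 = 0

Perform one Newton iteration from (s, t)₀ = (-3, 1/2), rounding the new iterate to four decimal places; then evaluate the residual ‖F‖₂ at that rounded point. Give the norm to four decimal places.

At (-3, 1/2): F = (-3.0000, 11.5000).
Jacobian J = [[-2·s·t - 2·t, -s^2 - 2·s + 5], [5·t^2 - 5, 10·s·t + 2·t]].
At the point, J = [[2.0000, 2.0000], [-3.7500, -14.0000]] (det J = -20.5000).
Solving J·Δ = −F gives Δ = (0.9268, 0.5732).
Then the next iterate is (s, t)₁ = (-2.0732, 1.0732).
Re-evaluating at (-2.0732, 1.0732): F = (1.203133, -0.421368), so ‖F‖₂ = 1.2748.

1.2748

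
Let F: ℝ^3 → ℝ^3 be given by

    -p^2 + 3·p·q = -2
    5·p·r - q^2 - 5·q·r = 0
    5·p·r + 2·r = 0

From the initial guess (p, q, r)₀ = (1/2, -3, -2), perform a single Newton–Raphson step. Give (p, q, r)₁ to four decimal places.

At (1/2, -3, -2): F = (-2.7500, -44.0000, -9.0000).
Jacobian J = [[-2·p + 3·q, 3·p, 0], [5·r, -2·q - 5·r, 5·p - 5·q], [5·r, 0, 5·p + 2]].
At the point, J = [[-10.0000, 1.5000, 0.0000], [-10.0000, 16.0000, 17.5000], [-10.0000, 0.0000, 4.5000]] (det J = -915.0000).
Solving J·Δ = −F gives Δ = (-0.1500, 0.8333, 1.6667).
Then the next iterate is (p, q, r)₁ = (0.3500, -2.1667, -0.3333).

(0.3500, -2.1667, -0.3333)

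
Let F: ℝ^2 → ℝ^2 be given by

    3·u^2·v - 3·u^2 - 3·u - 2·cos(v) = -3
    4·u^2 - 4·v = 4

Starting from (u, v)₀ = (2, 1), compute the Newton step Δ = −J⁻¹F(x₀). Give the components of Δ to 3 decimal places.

(-0.450, 0.200)

At (2, 1): F = (-4.08060, 8.000).
Jacobian J = [[6·u·v - 6·u - 3, 3·u^2 + 2·sin(v)], [8·u, -4]].
At the point, J = [[-3.000, 13.68294], [16.000, -4.000]] (det J = -206.92707).
Solving J·Δ = −F gives Δ = (-0.450, 0.200).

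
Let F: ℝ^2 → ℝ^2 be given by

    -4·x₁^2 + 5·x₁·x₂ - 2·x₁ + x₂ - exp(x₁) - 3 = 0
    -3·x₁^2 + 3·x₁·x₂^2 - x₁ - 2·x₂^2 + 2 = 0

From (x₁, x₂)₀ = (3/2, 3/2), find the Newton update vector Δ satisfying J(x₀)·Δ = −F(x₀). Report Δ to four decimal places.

(-0.8253, -0.2743)

At (3/2, 3/2): F = (-6.731689, -0.6250).
Jacobian J = [[-8·x₁ + 5·x₂ - exp(x₁) - 2, 5·x₁ + 1], [-6·x₁ + 3·x₂^2 - 1, 6·x₁·x₂ - 4·x₂]].
At the point, J = [[-10.981689, 8.5000], [-3.2500, 7.5000]] (det J = -54.737668).
Solving J·Δ = −F gives Δ = (-0.8253, -0.2743).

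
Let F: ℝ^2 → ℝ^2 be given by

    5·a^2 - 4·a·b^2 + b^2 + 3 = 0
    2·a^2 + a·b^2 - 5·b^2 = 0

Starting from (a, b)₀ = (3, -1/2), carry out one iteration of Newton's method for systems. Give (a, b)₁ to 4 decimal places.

At (3, -1/2): F = (45.2500, 17.5000).
Jacobian J = [[10·a - 4·b^2, -8·a·b + 2·b], [4·a + b^2, 2·a·b - 10·b]].
At the point, J = [[29.0000, 11.0000], [12.2500, 2.0000]] (det J = -76.7500).
Solving J·Δ = −F gives Δ = (-1.3290, -0.6099).
Then the next iterate is (a, b)₁ = (1.6710, -1.1099).

(1.6710, -1.1099)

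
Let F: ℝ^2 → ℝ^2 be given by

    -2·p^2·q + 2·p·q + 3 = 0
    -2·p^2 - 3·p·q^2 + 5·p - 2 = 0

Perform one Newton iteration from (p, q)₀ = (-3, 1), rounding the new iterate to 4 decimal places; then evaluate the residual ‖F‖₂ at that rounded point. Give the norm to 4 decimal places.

At (-3, 1): F = (-21.0000, -26.0000).
Jacobian J = [[-4·p·q + 2·q, -2·p^2 + 2·p], [-4·p - 3·q^2 + 5, -6·p·q]].
At the point, J = [[14.0000, -24.0000], [14.0000, 18.0000]] (det J = 588.0000).
Solving J·Δ = −F gives Δ = (1.7041, 0.1190).
Then the next iterate is (p, q)₁ = (-1.2959, 1.1190).
Re-evaluating at (-1.2959, 1.1190): F = (-3.658625, -6.970187), so ‖F‖₂ = 7.8720.

7.8720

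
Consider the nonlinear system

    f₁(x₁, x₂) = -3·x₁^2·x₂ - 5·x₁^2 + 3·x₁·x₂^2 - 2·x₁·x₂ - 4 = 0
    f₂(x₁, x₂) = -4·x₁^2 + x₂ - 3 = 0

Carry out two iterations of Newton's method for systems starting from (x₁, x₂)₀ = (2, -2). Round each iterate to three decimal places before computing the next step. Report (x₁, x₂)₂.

(-0.792, -3.359)

At (2, -2): F = (32.000, -21.000).
Jacobian J = [[-6·x₁·x₂ - 10·x₁ + 3·x₂^2 - 2·x₂, -3·x₁^2 + 6·x₁·x₂ - 2·x₁], [-8·x₁, 1]].
At the point, J = [[20.000, -40.000], [-16.000, 1.000]] (det J = -620.000).
Solving J·Δ = −F gives Δ = (-1.303, 0.148).
Then the next iterate is (x₁, x₂)₁ = (0.697, -1.852).
Round to (0.697, -1.852) and repeat: F = (6.02373, -6.79524), J = [[14.76878, -10.59649], [-5.576, 1.000]].
Δ = (-1.489, -1.507), so (x₁, x₂)₂ = (-0.792, -3.359).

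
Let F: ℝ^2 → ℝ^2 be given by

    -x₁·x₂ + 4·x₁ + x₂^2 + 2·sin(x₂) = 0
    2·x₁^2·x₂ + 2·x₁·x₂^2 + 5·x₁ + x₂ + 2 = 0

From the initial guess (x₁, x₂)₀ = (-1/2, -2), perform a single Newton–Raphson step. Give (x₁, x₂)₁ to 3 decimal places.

At (-1/2, -2): F = (-0.81859, -7.500).
Jacobian J = [[-x₂ + 4, -x₁ + 2·x₂ + 2·cos(x₂)], [4·x₁·x₂ + 2·x₂^2 + 5, 2·x₁^2 + 4·x₁·x₂ + 1]].
At the point, J = [[6.000, -4.33229], [17.000, 5.500]] (det J = 106.64899).
Solving J·Δ = −F gives Δ = (0.347, 0.291).
Then the next iterate is (x₁, x₂)₁ = (-0.153, -1.709).

(-0.153, -1.709)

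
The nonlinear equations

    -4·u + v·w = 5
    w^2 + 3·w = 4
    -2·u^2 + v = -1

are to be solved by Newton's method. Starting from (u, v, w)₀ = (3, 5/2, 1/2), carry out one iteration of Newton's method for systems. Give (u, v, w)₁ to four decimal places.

(6.5469, 59.5625, 1.0625)

At (3, 5/2, 1/2): F = (-15.7500, -2.2500, -14.5000).
Jacobian J = [[-4, w, v], [0, 0, 2·w + 3], [-4·u, 1, 0]].
At the point, J = [[-4.0000, 0.5000, 2.5000], [0.0000, 0.0000, 4.0000], [-12.0000, 1.0000, 0.0000]] (det J = -8.0000).
Solving J·Δ = −F gives Δ = (3.5469, 57.0625, 0.5625).
Then the next iterate is (u, v, w)₁ = (6.5469, 59.5625, 1.0625).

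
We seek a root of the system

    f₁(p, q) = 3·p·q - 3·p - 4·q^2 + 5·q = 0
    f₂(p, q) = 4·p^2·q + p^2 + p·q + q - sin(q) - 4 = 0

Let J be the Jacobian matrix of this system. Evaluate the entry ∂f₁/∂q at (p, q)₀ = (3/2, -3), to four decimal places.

∂f₁/∂q = 3·p - 8·q + 5.
At (3/2, -3) this is 33.5000.

33.5000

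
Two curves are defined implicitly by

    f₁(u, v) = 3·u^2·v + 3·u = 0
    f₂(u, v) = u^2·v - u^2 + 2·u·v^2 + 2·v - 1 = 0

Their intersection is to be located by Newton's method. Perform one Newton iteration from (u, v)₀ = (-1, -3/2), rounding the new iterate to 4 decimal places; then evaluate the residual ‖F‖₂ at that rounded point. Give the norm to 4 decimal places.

At (-1, -3/2): F = (-7.5000, -11.0000).
Jacobian J = [[6·u·v + 3, 3·u^2], [2·u·v - 2·u + 2·v^2, u^2 + 4·u·v + 2]].
At the point, J = [[12.0000, 3.0000], [9.5000, 9.0000]] (det J = 79.5000).
Solving J·Δ = −F gives Δ = (0.4340, 0.7642).
Then the next iterate is (u, v)₁ = (-0.5660, -0.7358).
Re-evaluating at (-0.5660, -0.7358): F = (-2.405154, -3.640541), so ‖F‖₂ = 4.3633.

4.3633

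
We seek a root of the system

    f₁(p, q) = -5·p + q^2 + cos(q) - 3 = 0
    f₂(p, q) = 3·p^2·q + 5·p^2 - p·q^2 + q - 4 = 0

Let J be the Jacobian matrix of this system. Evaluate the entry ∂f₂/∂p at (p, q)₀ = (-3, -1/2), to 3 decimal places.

-21.250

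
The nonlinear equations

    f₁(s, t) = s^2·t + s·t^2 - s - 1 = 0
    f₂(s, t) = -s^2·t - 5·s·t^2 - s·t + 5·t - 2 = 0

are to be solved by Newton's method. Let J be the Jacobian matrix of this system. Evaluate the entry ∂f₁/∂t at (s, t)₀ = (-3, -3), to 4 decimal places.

27.0000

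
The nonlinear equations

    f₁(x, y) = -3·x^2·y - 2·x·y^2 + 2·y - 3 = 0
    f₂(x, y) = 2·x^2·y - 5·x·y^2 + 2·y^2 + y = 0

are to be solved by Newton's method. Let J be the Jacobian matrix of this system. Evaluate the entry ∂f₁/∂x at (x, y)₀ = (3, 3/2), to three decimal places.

-31.500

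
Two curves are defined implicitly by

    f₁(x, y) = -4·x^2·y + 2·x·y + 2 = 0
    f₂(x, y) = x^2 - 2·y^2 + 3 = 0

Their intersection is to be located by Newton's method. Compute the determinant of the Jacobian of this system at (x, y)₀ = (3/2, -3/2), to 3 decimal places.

J = [[-8·x·y + 2·y, -4·x^2 + 2·x], [2·x, -4·y]].
At the point, J = [[15.000, -6.000], [3.000, 6.000]].
det J = 108.000.

108.000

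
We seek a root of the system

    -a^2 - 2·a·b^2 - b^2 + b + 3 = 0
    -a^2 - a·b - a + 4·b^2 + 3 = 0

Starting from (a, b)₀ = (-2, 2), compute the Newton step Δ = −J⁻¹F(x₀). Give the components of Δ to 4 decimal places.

(-0.4588, -1.1412)

At (-2, 2): F = (13.0000, 21.0000).
Jacobian J = [[-2·a - 2·b^2, -4·a·b - 2·b + 1], [-2·a - b - 1, -a + 8·b]].
At the point, J = [[-4.0000, 13.0000], [1.0000, 18.0000]] (det J = -85.0000).
Solving J·Δ = −F gives Δ = (-0.4588, -1.1412).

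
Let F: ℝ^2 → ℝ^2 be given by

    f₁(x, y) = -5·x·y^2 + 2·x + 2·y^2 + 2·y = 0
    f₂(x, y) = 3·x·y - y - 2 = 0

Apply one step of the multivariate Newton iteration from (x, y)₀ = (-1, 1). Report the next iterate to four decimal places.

At (-1, 1): F = (7.0000, -6.0000).
Jacobian J = [[-5·y^2 + 2, -10·x·y + 4·y + 2], [3·y, 3·x - 1]].
At the point, J = [[-3.0000, 16.0000], [3.0000, -4.0000]] (det J = -36.0000).
Solving J·Δ = −F gives Δ = (1.8889, -0.0833).
Then the next iterate is (x, y)₁ = (0.8889, 0.9167).

(0.8889, 0.9167)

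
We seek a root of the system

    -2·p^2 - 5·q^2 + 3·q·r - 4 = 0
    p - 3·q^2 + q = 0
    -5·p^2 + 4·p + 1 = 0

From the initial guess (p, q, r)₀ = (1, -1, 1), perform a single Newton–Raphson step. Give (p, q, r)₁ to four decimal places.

At (1, -1, 1): F = (-14.0000, -3.0000, 0.0000).
Jacobian J = [[-4·p, -10·q + 3·r, 3·q], [1, -6·q + 1, 0], [-10·p + 4, 0, 0]].
At the point, J = [[-4.0000, 13.0000, -3.0000], [1.0000, 7.0000, 0.0000], [-6.0000, 0.0000, 0.0000]] (det J = -126.0000).
Solving J·Δ = −F gives Δ = (0.0000, 0.4286, -2.8095).
Then the next iterate is (p, q, r)₁ = (1.0000, -0.5714, -1.8095).

(1.0000, -0.5714, -1.8095)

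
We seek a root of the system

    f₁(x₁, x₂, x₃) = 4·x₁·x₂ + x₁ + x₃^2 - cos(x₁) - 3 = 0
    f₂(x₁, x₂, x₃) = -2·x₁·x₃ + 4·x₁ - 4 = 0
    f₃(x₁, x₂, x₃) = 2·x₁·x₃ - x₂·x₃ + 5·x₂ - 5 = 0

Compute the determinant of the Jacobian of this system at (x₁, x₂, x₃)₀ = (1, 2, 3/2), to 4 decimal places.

55.3903

J = [[4·x₂ + sin(x₁) + 1, 4·x₁, 2·x₃], [-2·x₃ + 4, 0, -2·x₁], [2·x₃, -x₃ + 5, 2·x₁ - x₂]].
At the point, J = [[9.841471, 4.0000, 3.0000], [1.0000, 0.0000, -2.0000], [3.0000, 3.5000, 0.0000]].
det J = 55.3903.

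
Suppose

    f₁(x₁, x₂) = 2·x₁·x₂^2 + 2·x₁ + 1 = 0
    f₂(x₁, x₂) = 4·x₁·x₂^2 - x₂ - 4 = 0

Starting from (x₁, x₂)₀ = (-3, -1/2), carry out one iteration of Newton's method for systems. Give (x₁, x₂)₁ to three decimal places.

(-1.488, -0.047)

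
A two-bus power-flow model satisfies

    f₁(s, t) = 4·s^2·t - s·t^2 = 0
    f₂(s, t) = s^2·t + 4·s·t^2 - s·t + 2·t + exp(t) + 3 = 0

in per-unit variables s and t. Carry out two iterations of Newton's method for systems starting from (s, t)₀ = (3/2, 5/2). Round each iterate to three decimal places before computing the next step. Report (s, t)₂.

(0.714, 0.616)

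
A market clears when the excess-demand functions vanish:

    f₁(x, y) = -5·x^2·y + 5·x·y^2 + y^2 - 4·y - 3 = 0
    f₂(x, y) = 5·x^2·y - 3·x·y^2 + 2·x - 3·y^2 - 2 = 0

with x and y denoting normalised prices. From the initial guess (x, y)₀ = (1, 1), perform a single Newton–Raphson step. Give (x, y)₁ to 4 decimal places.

At (1, 1): F = (-6.0000, -1.0000).
Jacobian J = [[-10·x·y + 5·y^2, -5·x^2 + 10·x·y + 2·y - 4], [10·x·y - 3·y^2 + 2, 5·x^2 - 6·x·y - 6·y]].
At the point, J = [[-5.0000, 3.0000], [9.0000, -7.0000]] (det J = 8.0000).
Solving J·Δ = −F gives Δ = (-5.6250, -7.3750).
Then the next iterate is (x, y)₁ = (-4.6250, -6.3750).

(-4.6250, -6.3750)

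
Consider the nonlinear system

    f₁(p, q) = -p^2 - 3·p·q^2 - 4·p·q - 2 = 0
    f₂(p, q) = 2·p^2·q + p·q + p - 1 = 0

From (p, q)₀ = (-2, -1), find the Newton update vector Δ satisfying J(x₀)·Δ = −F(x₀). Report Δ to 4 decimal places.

(1.3548, -0.3065)

At (-2, -1): F = (-8.0000, -9.0000).
Jacobian J = [[-2·p - 3·q^2 - 4·q, -6·p·q - 4·p], [4·p·q + q + 1, 2·p^2 + p]].
At the point, J = [[5.0000, -4.0000], [8.0000, 6.0000]] (det J = 62.0000).
Solving J·Δ = −F gives Δ = (1.3548, -0.3065).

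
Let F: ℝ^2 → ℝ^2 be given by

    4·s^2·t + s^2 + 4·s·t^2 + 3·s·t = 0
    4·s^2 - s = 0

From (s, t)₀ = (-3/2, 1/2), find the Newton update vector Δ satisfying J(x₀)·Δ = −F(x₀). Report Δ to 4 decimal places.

(0.8077, -1.5000)

At (-3/2, 1/2): F = (3.0000, 10.5000).
Jacobian J = [[8·s·t + 2·s + 4·t^2 + 3·t, 4·s^2 + 8·s·t + 3·s], [8·s - 1, 0]].
At the point, J = [[-6.5000, -1.5000], [-13.0000, 0.0000]] (det J = -19.5000).
Solving J·Δ = −F gives Δ = (0.8077, -1.5000).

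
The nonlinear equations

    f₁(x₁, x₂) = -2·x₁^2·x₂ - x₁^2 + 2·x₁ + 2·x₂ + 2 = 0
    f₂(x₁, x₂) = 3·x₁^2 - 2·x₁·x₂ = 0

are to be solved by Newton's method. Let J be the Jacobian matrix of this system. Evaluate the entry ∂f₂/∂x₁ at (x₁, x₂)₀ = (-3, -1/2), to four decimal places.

-17.0000

∂f₂/∂x₁ = 6·x₁ - 2·x₂.
At (-3, -1/2) this is -17.0000.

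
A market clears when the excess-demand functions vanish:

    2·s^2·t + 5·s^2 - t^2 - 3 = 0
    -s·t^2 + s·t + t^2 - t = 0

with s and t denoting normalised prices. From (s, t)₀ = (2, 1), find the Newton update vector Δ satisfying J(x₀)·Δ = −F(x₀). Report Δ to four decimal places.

(-0.8571, 0.0000)

At (2, 1): F = (24.0000, 0.0000).
Jacobian J = [[4·s·t + 10·s, 2·s^2 - 2·t], [-t^2 + t, -2·s·t + s + 2·t - 1]].
At the point, J = [[28.0000, 6.0000], [0.0000, -1.0000]] (det J = -28.0000).
Solving J·Δ = −F gives Δ = (-0.8571, 0.0000).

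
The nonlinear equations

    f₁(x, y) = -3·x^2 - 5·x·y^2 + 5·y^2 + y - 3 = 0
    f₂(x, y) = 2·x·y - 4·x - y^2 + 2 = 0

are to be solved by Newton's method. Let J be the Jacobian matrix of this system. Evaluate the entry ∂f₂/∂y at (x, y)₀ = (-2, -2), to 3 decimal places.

0.000

∂f₂/∂y = 2·x - 2·y.
At (-2, -2) this is 0.000.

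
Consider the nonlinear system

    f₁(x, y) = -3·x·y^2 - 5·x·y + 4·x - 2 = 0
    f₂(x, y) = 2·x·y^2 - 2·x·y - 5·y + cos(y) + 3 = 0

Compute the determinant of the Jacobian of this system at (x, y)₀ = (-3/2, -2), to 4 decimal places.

J = [[-3·y^2 - 5·y + 4, -6·x·y - 5·x], [2·y^2 - 2·y, 4·x·y - 2·x - sin(y) - 5]].
At the point, J = [[2.0000, -10.5000], [12.0000, 10.909297]].
det J = 147.8186.

147.8186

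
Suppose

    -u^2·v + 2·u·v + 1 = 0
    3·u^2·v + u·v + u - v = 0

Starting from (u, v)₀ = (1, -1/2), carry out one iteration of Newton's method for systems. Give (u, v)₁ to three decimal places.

At (1, -1/2): F = (0.500, -0.500).
Jacobian J = [[-2·u·v + 2·v, -u^2 + 2·u], [6·u·v + v + 1, 3·u^2 + u - 1]].
At the point, J = [[0.000, 1.000], [-2.500, 3.000]] (det J = 2.500).
Solving J·Δ = −F gives Δ = (-0.800, -0.500).
Then the next iterate is (u, v)₁ = (0.200, -1.000).

(0.200, -1.000)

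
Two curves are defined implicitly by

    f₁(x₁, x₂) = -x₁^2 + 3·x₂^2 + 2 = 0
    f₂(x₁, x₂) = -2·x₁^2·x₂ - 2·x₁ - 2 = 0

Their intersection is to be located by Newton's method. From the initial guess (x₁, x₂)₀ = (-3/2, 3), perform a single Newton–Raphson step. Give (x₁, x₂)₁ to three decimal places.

At (-3/2, 3): F = (26.750, -12.500).
Jacobian J = [[-2·x₁, 6·x₂], [-4·x₁·x₂ - 2, -2·x₁^2]].
At the point, J = [[3.000, 18.000], [16.000, -4.500]] (det J = -301.500).
Solving J·Δ = −F gives Δ = (0.347, -1.544).
Then the next iterate is (x₁, x₂)₁ = (-1.153, 1.456).

(-1.153, 1.456)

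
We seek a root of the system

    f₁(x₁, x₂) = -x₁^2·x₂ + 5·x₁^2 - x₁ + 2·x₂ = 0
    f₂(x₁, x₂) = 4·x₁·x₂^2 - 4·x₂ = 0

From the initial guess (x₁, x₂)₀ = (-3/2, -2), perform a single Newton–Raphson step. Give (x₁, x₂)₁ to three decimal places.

(-0.901, -1.679)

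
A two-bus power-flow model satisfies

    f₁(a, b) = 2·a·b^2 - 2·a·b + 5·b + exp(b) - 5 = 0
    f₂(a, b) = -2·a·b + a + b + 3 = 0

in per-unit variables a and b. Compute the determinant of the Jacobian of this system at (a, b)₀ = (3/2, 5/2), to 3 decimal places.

101.730

J = [[2·b^2 - 2·b, 4·a·b - 2·a + exp(b) + 5], [-2·b + 1, -2·a + 1]].
At the point, J = [[7.500, 29.18249], [-4.000, -2.000]].
det J = 101.730.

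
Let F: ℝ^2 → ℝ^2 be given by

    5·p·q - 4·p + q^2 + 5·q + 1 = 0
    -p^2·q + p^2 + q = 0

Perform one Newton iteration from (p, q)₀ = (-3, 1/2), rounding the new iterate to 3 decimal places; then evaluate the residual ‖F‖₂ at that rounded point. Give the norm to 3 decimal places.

12.838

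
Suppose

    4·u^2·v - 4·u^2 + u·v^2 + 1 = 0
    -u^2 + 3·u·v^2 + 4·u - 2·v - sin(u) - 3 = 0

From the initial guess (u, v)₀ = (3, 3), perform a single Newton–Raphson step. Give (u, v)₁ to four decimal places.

(2.2582, 1.9312)

At (3, 3): F = (100.0000, 74.858880).
Jacobian J = [[8·u·v - 8·u + v^2, 4·u^2 + 2·u·v], [-2·u + 3·v^2 - cos(u) + 4, 6·u·v - 2]].
At the point, J = [[57.0000, 54.0000], [25.989992, 52.0000]] (det J = 1560.540405).
Solving J·Δ = −F gives Δ = (-0.7418, -1.0688).
Then the next iterate is (u, v)₁ = (2.2582, 1.9312).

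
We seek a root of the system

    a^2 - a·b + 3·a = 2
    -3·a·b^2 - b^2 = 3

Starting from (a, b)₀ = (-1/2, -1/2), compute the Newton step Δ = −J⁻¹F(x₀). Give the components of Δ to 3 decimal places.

At (-1/2, -1/2): F = (-3.500, -2.875).
Jacobian J = [[2·a - b + 3, -a], [-3·b^2, -6·a·b - 2·b]].
At the point, J = [[2.500, 0.500], [-0.750, -0.500]] (det J = -0.875).
Solving J·Δ = −F gives Δ = (3.643, -11.214).

(3.643, -11.214)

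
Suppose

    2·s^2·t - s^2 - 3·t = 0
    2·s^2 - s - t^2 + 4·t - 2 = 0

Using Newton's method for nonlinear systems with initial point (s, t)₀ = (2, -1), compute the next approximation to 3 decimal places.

(1.542, -0.299)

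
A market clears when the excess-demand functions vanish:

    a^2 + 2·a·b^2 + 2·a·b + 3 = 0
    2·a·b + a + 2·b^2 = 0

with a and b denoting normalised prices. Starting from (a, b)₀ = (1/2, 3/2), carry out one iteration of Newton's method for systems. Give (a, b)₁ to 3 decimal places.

At (1/2, 3/2): F = (7.000, 6.500).
Jacobian J = [[2·a + 2·b^2 + 2·b, 4·a·b + 2·a], [2·b + 1, 2·a + 4·b]].
At the point, J = [[8.500, 4.000], [4.000, 7.000]] (det J = 43.500).
Solving J·Δ = −F gives Δ = (-0.529, -0.626).
Then the next iterate is (a, b)₁ = (-0.029, 0.874).

(-0.029, 0.874)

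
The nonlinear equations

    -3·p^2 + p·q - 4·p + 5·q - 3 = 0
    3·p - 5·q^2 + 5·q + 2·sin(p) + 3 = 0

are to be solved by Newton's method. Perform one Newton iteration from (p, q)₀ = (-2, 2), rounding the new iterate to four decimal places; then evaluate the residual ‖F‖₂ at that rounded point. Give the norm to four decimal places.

4.2882

At (-2, 2): F = (-1.0000, -14.818595).
Jacobian J = [[-6·p + q - 4, p + 5], [2·cos(p) + 3, -10·q + 5]].
At the point, J = [[10.0000, 3.0000], [2.167706, -15.0000]] (det J = -156.503119).
Solving J·Δ = −F gives Δ = (0.3799, -0.9330).
Then the next iterate is (p, q)₁ = (-1.6201, 1.0670).
Re-evaluating at (-1.6201, 1.0670): F = (-0.787419, -4.215315), so ‖F‖₂ = 4.2882.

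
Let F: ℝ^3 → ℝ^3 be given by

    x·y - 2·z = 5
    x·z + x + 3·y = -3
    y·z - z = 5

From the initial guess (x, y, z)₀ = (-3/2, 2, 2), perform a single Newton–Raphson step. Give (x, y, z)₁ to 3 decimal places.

At (-3/2, 2, 2): F = (-12.000, 4.500, -3.000).
Jacobian J = [[y, x, -2], [z + 1, 3, x], [0, z, y - 1]].
At the point, J = [[2.000, -1.500, -2.000], [3.000, 3.000, -1.500], [0.000, 2.000, 1.000]] (det J = 4.500).
Solving J·Δ = −F gives Δ = (24.000, -12.000, 27.000).
Then the next iterate is (x, y, z)₁ = (22.500, -10.000, 29.000).

(22.500, -10.000, 29.000)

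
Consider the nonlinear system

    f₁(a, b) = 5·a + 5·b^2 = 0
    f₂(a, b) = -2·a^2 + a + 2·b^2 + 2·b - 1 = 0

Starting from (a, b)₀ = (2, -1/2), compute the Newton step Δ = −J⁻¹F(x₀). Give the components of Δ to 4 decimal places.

(-1.0714, 1.1786)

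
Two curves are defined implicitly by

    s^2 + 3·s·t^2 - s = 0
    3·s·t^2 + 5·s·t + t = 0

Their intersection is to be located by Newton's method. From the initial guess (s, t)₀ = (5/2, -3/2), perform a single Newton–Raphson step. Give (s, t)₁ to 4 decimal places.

At (5/2, -3/2): F = (20.6250, -3.3750).
Jacobian J = [[2·s + 3·t^2 - 1, 6·s·t], [3·t^2 + 5·t, 6·s·t + 5·s + 1]].
At the point, J = [[10.7500, -22.5000], [-0.7500, -9.0000]] (det J = -113.6250).
Solving J·Δ = −F gives Δ = (-2.3020, -0.1832).
Then the next iterate is (s, t)₁ = (0.1980, -1.6832).

(0.1980, -1.6832)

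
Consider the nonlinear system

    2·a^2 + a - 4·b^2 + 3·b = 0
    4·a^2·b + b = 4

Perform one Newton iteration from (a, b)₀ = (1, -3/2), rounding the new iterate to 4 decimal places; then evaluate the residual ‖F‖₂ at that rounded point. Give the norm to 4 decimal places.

5.6177

At (1, -3/2): F = (-10.5000, -11.5000).
Jacobian J = [[4·a + 1, -8·b + 3], [8·a·b, 4·a^2 + 1]].
At the point, J = [[5.0000, 15.0000], [-12.0000, 5.0000]] (det J = 205.0000).
Solving J·Δ = −F gives Δ = (-0.5854, 0.8951).
Then the next iterate is (a, b)₁ = (0.4146, -0.6049).
Re-evaluating at (0.4146, -0.6049): F = (-2.519930, -5.020813), so ‖F‖₂ = 5.6177.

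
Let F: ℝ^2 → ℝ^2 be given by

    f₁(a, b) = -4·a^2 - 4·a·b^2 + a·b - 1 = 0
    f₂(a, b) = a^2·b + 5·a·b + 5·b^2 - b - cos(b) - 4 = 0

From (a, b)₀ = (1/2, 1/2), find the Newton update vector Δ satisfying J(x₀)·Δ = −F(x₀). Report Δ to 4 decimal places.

(-0.7276, 0.6827)

At (1/2, 1/2): F = (-2.2500, -2.752583).
Jacobian J = [[-8·a - 4·b^2 + b, -8·a·b + a], [2·a·b + 5·b, a^2 + 5·a + 10·b + sin(b) - 1]].
At the point, J = [[-4.5000, -1.5000], [3.0000, 7.229426]] (det J = -28.032415).
Solving J·Δ = −F gives Δ = (-0.7276, 0.6827).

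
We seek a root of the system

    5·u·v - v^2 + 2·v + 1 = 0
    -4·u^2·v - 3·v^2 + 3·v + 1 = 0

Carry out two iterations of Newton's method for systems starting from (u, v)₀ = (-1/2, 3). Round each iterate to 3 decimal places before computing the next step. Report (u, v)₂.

At (-1/2, 3): F = (-9.500, -20.000).
Jacobian J = [[5·v, 5·u - 2·v + 2], [-8·u·v, -4·u^2 - 6·v + 3]].
At the point, J = [[15.000, -6.500], [12.000, -16.000]] (det J = -162.000).
Solving J·Δ = −F gives Δ = (0.136, -1.148).
Then the next iterate is (u, v)₁ = (-0.364, 1.852).
Round to (-0.364, 1.852) and repeat: F = (-2.09654, -4.71524), J = [[9.260, -3.524], [5.39302, -8.64198]].
Δ = (0.025, -0.530), so (u, v)₂ = (-0.339, 1.322).

(-0.339, 1.322)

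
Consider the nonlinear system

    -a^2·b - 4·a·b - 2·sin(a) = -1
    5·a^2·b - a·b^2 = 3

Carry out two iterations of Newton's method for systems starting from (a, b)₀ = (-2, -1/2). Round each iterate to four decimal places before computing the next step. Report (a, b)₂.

(0.0775, -1.0863)

At (-2, -1/2): F = (0.818595, -12.5000).
Jacobian J = [[-2·a·b - 4·b - 2·cos(a), -a^2 - 4·a], [10·a·b - b^2, 5·a^2 - 2·a·b]].
At the point, J = [[0.832294, 4.0000], [9.7500, 18.0000]] (det J = -24.018714).
Solving J·Δ = −F gives Δ = (2.6952, -0.7654).
Then the next iterate is (a, b)₁ = (0.6952, -1.2654).
Round to (0.6952, -1.2654) and repeat: F = (3.849318, -7.171038), J = [[5.285161, -3.264103], [-10.398298, 4.175927]].
Δ = (-0.6177, 0.1791), so (a, b)₂ = (0.0775, -1.0863).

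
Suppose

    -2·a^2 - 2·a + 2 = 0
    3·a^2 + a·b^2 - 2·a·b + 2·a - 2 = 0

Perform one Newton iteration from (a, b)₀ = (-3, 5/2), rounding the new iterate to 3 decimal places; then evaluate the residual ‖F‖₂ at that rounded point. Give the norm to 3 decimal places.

3.738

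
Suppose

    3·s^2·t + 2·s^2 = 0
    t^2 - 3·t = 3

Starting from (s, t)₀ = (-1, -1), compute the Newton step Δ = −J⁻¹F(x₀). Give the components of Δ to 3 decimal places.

(0.200, 0.200)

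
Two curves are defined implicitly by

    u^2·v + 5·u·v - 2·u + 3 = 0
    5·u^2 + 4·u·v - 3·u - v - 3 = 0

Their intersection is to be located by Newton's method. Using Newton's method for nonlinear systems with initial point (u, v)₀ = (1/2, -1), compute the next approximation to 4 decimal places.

At (1/2, -1): F = (-0.7500, -4.2500).
Jacobian J = [[2·u·v + 5·v - 2, u^2 + 5·u], [10·u + 4·v - 3, 4·u - 1]].
At the point, J = [[-8.0000, 2.7500], [-2.0000, 1.0000]] (det J = -2.5000).
Solving J·Δ = −F gives Δ = (4.3750, 13.0000).
Then the next iterate is (u, v)₁ = (4.8750, 12.0000).

(4.8750, 12.0000)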